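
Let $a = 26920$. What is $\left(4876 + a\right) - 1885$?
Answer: $29911$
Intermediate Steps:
$\left(4876 + a\right) - 1885 = \left(4876 + 26920\right) - 1885 = 31796 - 1885 = 29911$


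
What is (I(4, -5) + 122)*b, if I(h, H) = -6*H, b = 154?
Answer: 23408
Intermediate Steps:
(I(4, -5) + 122)*b = (-6*(-5) + 122)*154 = (30 + 122)*154 = 152*154 = 23408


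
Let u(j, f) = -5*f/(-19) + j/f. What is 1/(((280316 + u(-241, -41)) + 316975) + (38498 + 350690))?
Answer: 779/768463315 ≈ 1.0137e-6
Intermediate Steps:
u(j, f) = 5*f/19 + j/f (u(j, f) = -5*f*(-1/19) + j/f = 5*f/19 + j/f)
1/(((280316 + u(-241, -41)) + 316975) + (38498 + 350690)) = 1/(((280316 + ((5/19)*(-41) - 241/(-41))) + 316975) + (38498 + 350690)) = 1/(((280316 + (-205/19 - 241*(-1/41))) + 316975) + 389188) = 1/(((280316 + (-205/19 + 241/41)) + 316975) + 389188) = 1/(((280316 - 3826/779) + 316975) + 389188) = 1/((218362338/779 + 316975) + 389188) = 1/(465285863/779 + 389188) = 1/(768463315/779) = 779/768463315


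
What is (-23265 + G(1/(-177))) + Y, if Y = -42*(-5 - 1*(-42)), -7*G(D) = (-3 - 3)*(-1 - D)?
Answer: -10250599/413 ≈ -24820.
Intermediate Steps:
G(D) = -6/7 - 6*D/7 (G(D) = -(-3 - 3)*(-1 - D)/7 = -(-6)*(-1 - D)/7 = -(6 + 6*D)/7 = -6/7 - 6*D/7)
Y = -1554 (Y = -42*(-5 + 42) = -42*37 = -1554)
(-23265 + G(1/(-177))) + Y = (-23265 + (-6/7 - 6/7/(-177))) - 1554 = (-23265 + (-6/7 - 6/7*(-1/177))) - 1554 = (-23265 + (-6/7 + 2/413)) - 1554 = (-23265 - 352/413) - 1554 = -9608797/413 - 1554 = -10250599/413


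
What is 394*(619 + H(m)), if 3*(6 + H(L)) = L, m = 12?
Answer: 243098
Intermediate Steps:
H(L) = -6 + L/3
394*(619 + H(m)) = 394*(619 + (-6 + (1/3)*12)) = 394*(619 + (-6 + 4)) = 394*(619 - 2) = 394*617 = 243098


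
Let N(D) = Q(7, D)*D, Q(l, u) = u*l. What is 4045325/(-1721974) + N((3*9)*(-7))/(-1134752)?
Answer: -2510507533589/977006720224 ≈ -2.5696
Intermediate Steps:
Q(l, u) = l*u
N(D) = 7*D² (N(D) = (7*D)*D = 7*D²)
4045325/(-1721974) + N((3*9)*(-7))/(-1134752) = 4045325/(-1721974) + (7*((3*9)*(-7))²)/(-1134752) = 4045325*(-1/1721974) + (7*(27*(-7))²)*(-1/1134752) = -4045325/1721974 + (7*(-189)²)*(-1/1134752) = -4045325/1721974 + (7*35721)*(-1/1134752) = -4045325/1721974 + 250047*(-1/1134752) = -4045325/1721974 - 250047/1134752 = -2510507533589/977006720224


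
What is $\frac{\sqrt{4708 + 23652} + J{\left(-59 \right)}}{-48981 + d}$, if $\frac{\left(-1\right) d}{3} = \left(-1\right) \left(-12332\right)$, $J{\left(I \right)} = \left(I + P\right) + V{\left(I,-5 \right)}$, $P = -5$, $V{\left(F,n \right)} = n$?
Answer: $\frac{23}{28659} - \frac{2 \sqrt{7090}}{85977} \approx -0.0011562$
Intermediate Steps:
$J{\left(I \right)} = -10 + I$ ($J{\left(I \right)} = \left(I - 5\right) - 5 = \left(-5 + I\right) - 5 = -10 + I$)
$d = -36996$ ($d = - 3 \left(\left(-1\right) \left(-12332\right)\right) = \left(-3\right) 12332 = -36996$)
$\frac{\sqrt{4708 + 23652} + J{\left(-59 \right)}}{-48981 + d} = \frac{\sqrt{4708 + 23652} - 69}{-48981 - 36996} = \frac{\sqrt{28360} - 69}{-85977} = \left(2 \sqrt{7090} - 69\right) \left(- \frac{1}{85977}\right) = \left(-69 + 2 \sqrt{7090}\right) \left(- \frac{1}{85977}\right) = \frac{23}{28659} - \frac{2 \sqrt{7090}}{85977}$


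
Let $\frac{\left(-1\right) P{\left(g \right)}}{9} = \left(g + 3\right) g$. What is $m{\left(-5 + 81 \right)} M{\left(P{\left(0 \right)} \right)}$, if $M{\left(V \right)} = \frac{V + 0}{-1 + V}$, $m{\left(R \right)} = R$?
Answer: $0$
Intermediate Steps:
$P{\left(g \right)} = - 9 g \left(3 + g\right)$ ($P{\left(g \right)} = - 9 \left(g + 3\right) g = - 9 \left(3 + g\right) g = - 9 g \left(3 + g\right)$)
$M{\left(V \right)} = \frac{V}{-1 + V}$
$m{\left(-5 + 81 \right)} M{\left(P{\left(0 \right)} \right)} = \left(-5 + 81\right) \frac{\left(-9\right) 0 \left(3 + 0\right)}{-1 - 0 \left(3 + 0\right)} = 76 \frac{\left(-9\right) 0 \cdot 3}{-1 - 0 \cdot 3} = 76 \frac{0}{-1 + 0} = 76 \frac{0}{-1} = 76 \cdot 0 \left(-1\right) = 76 \cdot 0 = 0$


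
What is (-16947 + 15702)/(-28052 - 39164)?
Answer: 1245/67216 ≈ 0.018522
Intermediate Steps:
(-16947 + 15702)/(-28052 - 39164) = -1245/(-67216) = -1245*(-1/67216) = 1245/67216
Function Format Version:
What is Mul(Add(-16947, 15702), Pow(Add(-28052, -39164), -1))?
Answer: Rational(1245, 67216) ≈ 0.018522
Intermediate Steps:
Mul(Add(-16947, 15702), Pow(Add(-28052, -39164), -1)) = Mul(-1245, Pow(-67216, -1)) = Mul(-1245, Rational(-1, 67216)) = Rational(1245, 67216)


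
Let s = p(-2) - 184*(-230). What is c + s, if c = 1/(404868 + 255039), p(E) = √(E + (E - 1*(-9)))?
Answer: 27927264241/659907 + √5 ≈ 42322.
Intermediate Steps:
p(E) = √(9 + 2*E) (p(E) = √(E + (E + 9)) = √(E + (9 + E)) = √(9 + 2*E))
s = 42320 + √5 (s = √(9 + 2*(-2)) - 184*(-230) = √(9 - 4) + 42320 = √5 + 42320 = 42320 + √5 ≈ 42322.)
c = 1/659907 ≈ 1.5154e-6
c + s = 1/659907 + (42320 + √5) = 27927264241/659907 + √5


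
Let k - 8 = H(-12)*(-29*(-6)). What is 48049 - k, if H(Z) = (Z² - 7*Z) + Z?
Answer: 10457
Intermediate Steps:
H(Z) = Z² - 6*Z
k = 37592 (k = 8 + (-12*(-6 - 12))*(-29*(-6)) = 8 - 12*(-18)*174 = 8 + 216*174 = 8 + 37584 = 37592)
48049 - k = 48049 - 1*37592 = 48049 - 37592 = 10457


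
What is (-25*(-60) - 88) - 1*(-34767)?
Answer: 36179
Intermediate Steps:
(-25*(-60) - 88) - 1*(-34767) = (1500 - 88) + 34767 = 1412 + 34767 = 36179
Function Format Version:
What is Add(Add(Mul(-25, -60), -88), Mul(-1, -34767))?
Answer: 36179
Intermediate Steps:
Add(Add(Mul(-25, -60), -88), Mul(-1, -34767)) = Add(Add(1500, -88), 34767) = Add(1412, 34767) = 36179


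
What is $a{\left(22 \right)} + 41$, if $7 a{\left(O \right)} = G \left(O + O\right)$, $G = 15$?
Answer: $\frac{947}{7} \approx 135.29$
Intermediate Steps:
$a{\left(O \right)} = \frac{30 O}{7}$ ($a{\left(O \right)} = \frac{15 \left(O + O\right)}{7} = \frac{15 \cdot 2 O}{7} = \frac{30 O}{7}$)
$a{\left(22 \right)} + 41 = \frac{30}{7} \cdot 22 + 41 = \frac{660}{7} + 41 = \frac{947}{7}$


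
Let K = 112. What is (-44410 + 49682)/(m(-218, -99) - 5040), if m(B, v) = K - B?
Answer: -2636/2355 ≈ -1.1193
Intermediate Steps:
m(B, v) = 112 - B
(-44410 + 49682)/(m(-218, -99) - 5040) = (-44410 + 49682)/((112 - 1*(-218)) - 5040) = 5272/((112 + 218) - 5040) = 5272/(330 - 5040) = 5272/(-4710) = 5272*(-1/4710) = -2636/2355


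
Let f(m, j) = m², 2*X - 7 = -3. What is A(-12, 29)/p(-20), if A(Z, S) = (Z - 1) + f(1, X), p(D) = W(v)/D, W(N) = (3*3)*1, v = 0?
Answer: 80/3 ≈ 26.667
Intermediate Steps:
X = 2 (X = 7/2 + (½)*(-3) = 7/2 - 3/2 = 2)
W(N) = 9 (W(N) = 9*1 = 9)
p(D) = 9/D
A(Z, S) = Z (A(Z, S) = (Z - 1) + 1² = (-1 + Z) + 1 = Z)
A(-12, 29)/p(-20) = -12/(9/(-20)) = -12/(9*(-1/20)) = -12/(-9/20) = -12*(-20/9) = 80/3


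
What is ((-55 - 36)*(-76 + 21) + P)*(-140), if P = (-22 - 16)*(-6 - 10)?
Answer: -785820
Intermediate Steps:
P = 608 (P = -38*(-16) = 608)
((-55 - 36)*(-76 + 21) + P)*(-140) = ((-55 - 36)*(-76 + 21) + 608)*(-140) = (-91*(-55) + 608)*(-140) = (5005 + 608)*(-140) = 5613*(-140) = -785820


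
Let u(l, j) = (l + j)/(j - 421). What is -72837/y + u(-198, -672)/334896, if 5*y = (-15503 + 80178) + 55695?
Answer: -2221777605263/734339910856 ≈ -3.0255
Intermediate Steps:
u(l, j) = (j + l)/(-421 + j)
y = 24074 (y = ((-15503 + 80178) + 55695)/5 = (64675 + 55695)/5 = (⅕)*120370 = 24074)
-72837/y + u(-198, -672)/334896 = -72837/24074 + ((-672 - 198)/(-421 - 672))/334896 = -72837*1/24074 + (-870/(-1093))*(1/334896) = -72837/24074 - 1/1093*(-870)*(1/334896) = -72837/24074 + (870/1093)*(1/334896) = -72837/24074 + 145/61006888 = -2221777605263/734339910856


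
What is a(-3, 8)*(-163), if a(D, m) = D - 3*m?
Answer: 4401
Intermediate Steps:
a(-3, 8)*(-163) = (-3 - 3*8)*(-163) = (-3 - 24)*(-163) = -27*(-163) = 4401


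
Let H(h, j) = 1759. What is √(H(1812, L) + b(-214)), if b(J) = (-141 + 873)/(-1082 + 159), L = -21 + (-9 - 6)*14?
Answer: 5*√59914699/923 ≈ 41.931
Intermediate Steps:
L = -231 (L = -21 - 15*14 = -21 - 210 = -231)
b(J) = -732/923 (b(J) = 732/(-923) = 732*(-1/923) = -732/923)
√(H(1812, L) + b(-214)) = √(1759 - 732/923) = √(1622825/923) = 5*√59914699/923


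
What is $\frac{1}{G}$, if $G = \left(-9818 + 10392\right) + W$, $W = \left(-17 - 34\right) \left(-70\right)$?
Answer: $\frac{1}{4144} \approx 0.00024131$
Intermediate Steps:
$W = 3570$ ($W = \left(-51\right) \left(-70\right) = 3570$)
$G = 4144$ ($G = \left(-9818 + 10392\right) + 3570 = 574 + 3570 = 4144$)
$\frac{1}{G} = \frac{1}{4144}$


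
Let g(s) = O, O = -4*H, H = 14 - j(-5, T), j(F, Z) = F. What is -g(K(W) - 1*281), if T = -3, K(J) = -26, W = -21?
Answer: 76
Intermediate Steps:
H = 19 (H = 14 - 1*(-5) = 14 + 5 = 19)
O = -76 (O = -4*19 = -76)
g(s) = -76
-g(K(W) - 1*281) = -1*(-76) = 76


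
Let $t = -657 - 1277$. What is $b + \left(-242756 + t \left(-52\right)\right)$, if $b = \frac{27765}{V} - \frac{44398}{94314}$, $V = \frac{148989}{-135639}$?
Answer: $- \frac{392197458141410}{2341958091} \approx -1.6747 \cdot 10^{5}$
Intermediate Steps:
$t = -1934$ ($t = -657 - 1277 = -1934$)
$V = - \frac{49663}{45213}$ ($V = 148989 \left(- \frac{1}{135639}\right) = - \frac{49663}{45213} \approx -1.0984$)
$b = - \frac{59199121098302}{2341958091}$ ($b = \frac{27765}{- \frac{49663}{45213}} - \frac{44398}{94314} = 27765 \left(- \frac{45213}{49663}\right) - \frac{22199}{47157} = - \frac{1255338945}{49663} - \frac{22199}{47157} = - \frac{59199121098302}{2341958091} \approx -25278.0$)
$b + \left(-242756 + t \left(-52\right)\right) = - \frac{59199121098302}{2341958091} - 142188 = - \frac{392197458141410}{2341958091}$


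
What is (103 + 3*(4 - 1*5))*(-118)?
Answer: -11800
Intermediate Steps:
(103 + 3*(4 - 1*5))*(-118) = (103 + 3*(4 - 5))*(-118) = (103 + 3*(-1))*(-118) = (103 - 3)*(-118) = 100*(-118) = -11800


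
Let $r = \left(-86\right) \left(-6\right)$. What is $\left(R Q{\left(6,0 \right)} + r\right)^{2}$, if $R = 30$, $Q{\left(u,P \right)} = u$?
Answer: $484416$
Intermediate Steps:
$r = 516$
$\left(R Q{\left(6,0 \right)} + r\right)^{2} = \left(30 \cdot 6 + 516\right)^{2} = \left(180 + 516\right)^{2} = 696^{2} = 484416$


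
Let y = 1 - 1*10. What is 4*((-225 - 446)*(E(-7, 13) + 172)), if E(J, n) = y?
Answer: -437492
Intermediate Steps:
y = -9 (y = 1 - 10 = -9)
E(J, n) = -9
4*((-225 - 446)*(E(-7, 13) + 172)) = 4*((-225 - 446)*(-9 + 172)) = 4*(-671*163) = 4*(-109373) = -437492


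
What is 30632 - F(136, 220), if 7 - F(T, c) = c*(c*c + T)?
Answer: 10708545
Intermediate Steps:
F(T, c) = 7 - c*(T + c²) (F(T, c) = 7 - c*(c*c + T) = 7 - c*(c² + T) = 7 - c*(T + c²))
30632 - F(136, 220) = 30632 - (7 - 1*220³ - 1*136*220) = 30632 - (7 - 1*10648000 - 29920) = 30632 - (7 - 10648000 - 29920) = 30632 - 1*(-10677913) = 30632 + 10677913 = 10708545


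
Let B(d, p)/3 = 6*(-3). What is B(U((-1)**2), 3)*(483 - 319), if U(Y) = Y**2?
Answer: -8856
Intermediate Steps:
B(d, p) = -54 (B(d, p) = 3*(6*(-3)) = 3*(-18) = -54)
B(U((-1)**2), 3)*(483 - 319) = -54*(483 - 319) = -54*164 = -8856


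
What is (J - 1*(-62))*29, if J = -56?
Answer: 174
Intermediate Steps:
(J - 1*(-62))*29 = (-56 - 1*(-62))*29 = (-56 + 62)*29 = 6*29 = 174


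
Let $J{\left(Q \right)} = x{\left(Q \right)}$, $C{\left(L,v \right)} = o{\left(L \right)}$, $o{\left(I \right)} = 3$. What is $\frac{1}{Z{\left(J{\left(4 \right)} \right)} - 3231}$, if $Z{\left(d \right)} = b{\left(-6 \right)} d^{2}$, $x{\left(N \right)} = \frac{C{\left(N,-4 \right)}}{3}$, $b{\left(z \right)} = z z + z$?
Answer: $- \frac{1}{3201} \approx -0.0003124$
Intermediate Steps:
$C{\left(L,v \right)} = 3$
$b{\left(z \right)} = z + z^{2}$ ($b{\left(z \right)} = z^{2} + z = z + z^{2}$)
$x{\left(N \right)} = 1$ ($x{\left(N \right)} = \frac{3}{3} = 3 \cdot \frac{1}{3} = 1$)
$J{\left(Q \right)} = 1$
$Z{\left(d \right)} = 30 d^{2}$ ($Z{\left(d \right)} = - 6 \left(1 - 6\right) d^{2} = \left(-6\right) \left(-5\right) d^{2} = 30 d^{2}$)
$\frac{1}{Z{\left(J{\left(4 \right)} \right)} - 3231} = \frac{1}{30 \cdot 1^{2} - 3231} = \frac{1}{30 \cdot 1 - 3231} = \frac{1}{30 - 3231} = \frac{1}{-3201} = - \frac{1}{3201}$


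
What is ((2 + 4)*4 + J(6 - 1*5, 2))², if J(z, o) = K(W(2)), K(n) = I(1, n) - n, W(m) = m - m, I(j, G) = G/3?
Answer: 576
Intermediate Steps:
I(j, G) = G/3 (I(j, G) = G*(⅓) = G/3)
W(m) = 0
K(n) = -2*n/3 (K(n) = n/3 - n = -2*n/3)
J(z, o) = 0 (J(z, o) = -⅔*0 = 0)
((2 + 4)*4 + J(6 - 1*5, 2))² = ((2 + 4)*4 + 0)² = (6*4 + 0)² = (24 + 0)² = 24² = 576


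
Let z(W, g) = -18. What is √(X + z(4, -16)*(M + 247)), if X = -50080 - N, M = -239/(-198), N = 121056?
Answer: I*√21248051/11 ≈ 419.05*I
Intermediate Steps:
M = 239/198 (M = -239*(-1/198) = 239/198 ≈ 1.2071)
X = -171136 (X = -50080 - 1*121056 = -50080 - 121056 = -171136)
√(X + z(4, -16)*(M + 247)) = √(-171136 - 18*(239/198 + 247)) = √(-171136 - 18*49145/198) = √(-171136 - 49145/11) = √(-1931641/11) = I*√21248051/11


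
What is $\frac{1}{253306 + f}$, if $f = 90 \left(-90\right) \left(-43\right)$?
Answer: $\frac{1}{601606} \approx 1.6622 \cdot 10^{-6}$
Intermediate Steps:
$f = 348300$ ($f = \left(-8100\right) \left(-43\right) = 348300$)
$\frac{1}{253306 + f} = \frac{1}{253306 + 348300} = \frac{1}{601606}$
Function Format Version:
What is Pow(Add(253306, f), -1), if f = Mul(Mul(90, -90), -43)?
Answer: Rational(1, 601606) ≈ 1.6622e-6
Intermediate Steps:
f = 348300 (f = Mul(-8100, -43) = 348300)
Pow(Add(253306, f), -1) = Pow(Add(253306, 348300), -1) = Pow(601606, -1) = Rational(1, 601606)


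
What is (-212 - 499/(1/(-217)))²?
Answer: 11679341041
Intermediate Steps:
(-212 - 499/(1/(-217)))² = (-212 - 499/(-1/217))² = (-212 - 499*(-217))² = (-212 + 108283)² = 108071² = 11679341041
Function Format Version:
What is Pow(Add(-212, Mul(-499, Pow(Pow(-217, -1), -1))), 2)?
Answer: 11679341041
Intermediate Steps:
Pow(Add(-212, Mul(-499, Pow(Pow(-217, -1), -1))), 2) = Pow(Add(-212, Mul(-499, Pow(Rational(-1, 217), -1))), 2) = Pow(Add(-212, Mul(-499, -217)), 2) = Pow(Add(-212, 108283), 2) = Pow(108071, 2) = 11679341041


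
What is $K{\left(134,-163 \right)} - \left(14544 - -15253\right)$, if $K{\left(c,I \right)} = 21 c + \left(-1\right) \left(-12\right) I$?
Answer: $-28939$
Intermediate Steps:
$K{\left(c,I \right)} = 12 I + 21 c$ ($K{\left(c,I \right)} = 21 c + 12 I = 12 I + 21 c$)
$K{\left(134,-163 \right)} - \left(14544 - -15253\right) = \left(12 \left(-163\right) + 21 \cdot 134\right) - \left(14544 - -15253\right) = \left(-1956 + 2814\right) - \left(14544 + 15253\right) = 858 - 29797 = -28939$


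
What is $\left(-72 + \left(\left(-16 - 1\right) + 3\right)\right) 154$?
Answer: $-13244$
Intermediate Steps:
$\left(-72 + \left(\left(-16 - 1\right) + 3\right)\right) 154 = \left(-72 + \left(-17 + 3\right)\right) 154 = \left(-72 - 14\right) 154 = \left(-86\right) 154 = -13244$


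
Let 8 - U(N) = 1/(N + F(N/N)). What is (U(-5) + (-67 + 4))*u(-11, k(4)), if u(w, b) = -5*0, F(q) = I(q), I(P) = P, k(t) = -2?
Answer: 0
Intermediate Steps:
F(q) = q
U(N) = 8 - 1/(1 + N) (U(N) = 8 - 1/(N + N/N) = 8 - 1/(N + 1) = 8 - 1/(1 + N))
u(w, b) = 0
(U(-5) + (-67 + 4))*u(-11, k(4)) = ((7 + 8*(-5))/(1 - 5) + (-67 + 4))*0 = ((7 - 40)/(-4) - 63)*0 = (-¼*(-33) - 63)*0 = (33/4 - 63)*0 = -219/4*0 = 0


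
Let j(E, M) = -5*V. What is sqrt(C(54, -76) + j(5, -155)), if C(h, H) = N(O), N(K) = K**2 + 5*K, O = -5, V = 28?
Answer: 2*I*sqrt(35) ≈ 11.832*I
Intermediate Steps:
C(h, H) = 0 (C(h, H) = -5*(5 - 5) = -5*0 = 0)
j(E, M) = -140 (j(E, M) = -5*28 = -140)
sqrt(C(54, -76) + j(5, -155)) = sqrt(0 - 140) = sqrt(-140) = 2*I*sqrt(35)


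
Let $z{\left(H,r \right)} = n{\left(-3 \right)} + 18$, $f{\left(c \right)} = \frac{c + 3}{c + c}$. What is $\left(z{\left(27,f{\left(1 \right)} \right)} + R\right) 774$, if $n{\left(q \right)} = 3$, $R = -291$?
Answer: $-208980$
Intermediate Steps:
$f{\left(c \right)} = \frac{3 + c}{2 c}$
$z{\left(H,r \right)} = 21$ ($z{\left(H,r \right)} = 3 + 18 = 21$)
$\left(z{\left(27,f{\left(1 \right)} \right)} + R\right) 774 = \left(21 - 291\right) 774 = \left(-270\right) 774 = -208980$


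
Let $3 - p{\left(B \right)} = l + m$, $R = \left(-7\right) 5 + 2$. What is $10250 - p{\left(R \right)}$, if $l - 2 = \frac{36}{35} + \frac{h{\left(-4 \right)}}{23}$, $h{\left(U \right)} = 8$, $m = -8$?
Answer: $\frac{8245113}{805} \approx 10242.0$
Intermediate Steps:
$R = -33$ ($R = -35 + 2 = -33$)
$l = \frac{2718}{805}$ ($l = 2 + \left(\frac{36}{35} + \frac{8}{23}\right) = 2 + \frac{1108}{805} = \frac{2718}{805} \approx 3.3764$)
$p{\left(B \right)} = \frac{6137}{805}$ ($p{\left(B \right)} = 3 - \left(\frac{2718}{805} - 8\right) = 3 - - \frac{3722}{805} = 3 + \frac{3722}{805} = \frac{6137}{805}$)
$10250 - p{\left(R \right)} = 10250 - \frac{6137}{805} = \frac{8245113}{805}$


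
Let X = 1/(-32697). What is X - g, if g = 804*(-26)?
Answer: 683498087/32697 ≈ 20904.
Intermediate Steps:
X = -1/32697 ≈ -3.0584e-5
g = -20904
X - g = -1/32697 - 1*(-20904) = -1/32697 + 20904 = 683498087/32697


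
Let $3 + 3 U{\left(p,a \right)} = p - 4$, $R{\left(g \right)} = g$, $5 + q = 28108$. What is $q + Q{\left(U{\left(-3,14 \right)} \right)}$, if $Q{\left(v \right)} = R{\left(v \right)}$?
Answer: $\frac{84299}{3} \approx 28100.0$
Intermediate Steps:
$q = 28103$ ($q = -5 + 28108 = 28103$)
$U{\left(p,a \right)} = - \frac{7}{3} + \frac{p}{3}$ ($U{\left(p,a \right)} = -1 + \frac{p - 4}{3} = -1 + \frac{-4 + p}{3} = -1 + \left(- \frac{4}{3} + \frac{p}{3}\right) = - \frac{7}{3} + \frac{p}{3}$)
$Q{\left(v \right)} = v$
$q + Q{\left(U{\left(-3,14 \right)} \right)} = 28103 + \left(- \frac{7}{3} + \frac{1}{3} \left(-3\right)\right) = 28103 - \frac{10}{3} = \frac{84299}{3}$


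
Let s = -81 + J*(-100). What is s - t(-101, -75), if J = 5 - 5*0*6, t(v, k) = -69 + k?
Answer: -437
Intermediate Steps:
J = 5 (J = 5 + 0*6 = 5 + 0 = 5)
s = -581 (s = -81 + 5*(-100) = -81 - 500 = -581)
s - t(-101, -75) = -581 - (-69 - 75) = -581 - 1*(-144) = -581 + 144 = -437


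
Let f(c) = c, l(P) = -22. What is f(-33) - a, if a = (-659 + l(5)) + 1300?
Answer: -652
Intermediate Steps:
a = 619 (a = (-659 - 22) + 1300 = -681 + 1300 = 619)
f(-33) - a = -33 - 1*619 = -33 - 619 = -652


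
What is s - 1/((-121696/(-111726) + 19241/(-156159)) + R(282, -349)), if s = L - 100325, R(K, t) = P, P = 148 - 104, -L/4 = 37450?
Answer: -10901603279645538/43584616933 ≈ -2.5013e+5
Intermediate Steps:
L = -149800 (L = -4*37450 = -149800)
P = 44
R(K, t) = 44
s = -250125 (s = -149800 - 100325 = -250125)
s - 1/((-121696/(-111726) + 19241/(-156159)) + R(282, -349)) = -250125 - 1/((-121696/(-111726) + 19241/(-156159)) + 44) = -250125 - 1/((-121696*(-1/111726) + 19241*(-1/156159)) + 44) = -250125 - 1/((60848/55863 - 19241/156159) + 44) = -250125 - 1/(936344761/969278913 + 44) = -250125 - 1/43584616933/969278913 = -250125 - 1*969278913/43584616933 = -250125 - 969278913/43584616933 = -10901603279645538/43584616933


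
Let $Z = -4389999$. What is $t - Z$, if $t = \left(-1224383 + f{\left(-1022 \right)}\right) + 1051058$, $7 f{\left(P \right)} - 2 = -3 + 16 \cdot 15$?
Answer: $\frac{29516957}{7} \approx 4.2167 \cdot 10^{6}$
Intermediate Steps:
$f{\left(P \right)} = \frac{239}{7}$ ($f{\left(P \right)} = \frac{2}{7} + \frac{-3 + 16 \cdot 15}{7} = \frac{2}{7} + \frac{-3 + 240}{7} = \frac{2}{7} + \frac{1}{7} \cdot 237 = \frac{2}{7} + \frac{237}{7} = \frac{239}{7}$)
$t = - \frac{1213036}{7}$ ($t = \left(-1224383 + \frac{239}{7}\right) + 1051058 = - \frac{8570442}{7} + 1051058 = - \frac{1213036}{7} \approx -1.7329 \cdot 10^{5}$)
$t - Z = - \frac{1213036}{7} - -4389999 = - \frac{1213036}{7} + 4389999 = \frac{29516957}{7}$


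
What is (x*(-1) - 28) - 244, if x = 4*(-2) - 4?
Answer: -260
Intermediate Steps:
x = -12 (x = -8 - 4 = -12)
(x*(-1) - 28) - 244 = (-12*(-1) - 28) - 244 = (12 - 28) - 244 = -16 - 244 = -260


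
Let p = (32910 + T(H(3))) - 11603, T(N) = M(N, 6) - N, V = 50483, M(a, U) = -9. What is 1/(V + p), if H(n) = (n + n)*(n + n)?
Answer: 1/71745 ≈ 1.3938e-5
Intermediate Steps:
H(n) = 4*n² (H(n) = (2*n)*(2*n) = 4*n²)
T(N) = -9 - N
p = 21262 (p = (32910 + (-9 - 4*3²)) - 11603 = (32910 + (-9 - 4*9)) - 11603 = (32910 + (-9 - 1*36)) - 11603 = (32910 + (-9 - 36)) - 11603 = (32910 - 45) - 11603 = 32865 - 11603 = 21262)
1/(V + p) = 1/(50483 + 21262) = 1/71745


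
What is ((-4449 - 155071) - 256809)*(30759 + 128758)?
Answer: -66411553093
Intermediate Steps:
((-4449 - 155071) - 256809)*(30759 + 128758) = (-159520 - 256809)*159517 = -416329*159517 = -66411553093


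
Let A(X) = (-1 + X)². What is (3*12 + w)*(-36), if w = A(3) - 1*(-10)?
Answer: -1800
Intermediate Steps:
w = 14 (w = (-1 + 3)² - 1*(-10) = 2² + 10 = 4 + 10 = 14)
(3*12 + w)*(-36) = (3*12 + 14)*(-36) = (36 + 14)*(-36) = 50*(-36) = -1800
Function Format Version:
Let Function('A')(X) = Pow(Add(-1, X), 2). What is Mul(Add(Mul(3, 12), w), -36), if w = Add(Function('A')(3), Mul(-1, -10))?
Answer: -1800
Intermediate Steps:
w = 14 (w = Add(Pow(Add(-1, 3), 2), Mul(-1, -10)) = Add(Pow(2, 2), 10) = Add(4, 10) = 14)
Mul(Add(Mul(3, 12), w), -36) = Mul(Add(Mul(3, 12), 14), -36) = Mul(Add(36, 14), -36) = Mul(50, -36) = -1800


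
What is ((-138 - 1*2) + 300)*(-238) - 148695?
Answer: -186775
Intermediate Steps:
((-138 - 1*2) + 300)*(-238) - 148695 = ((-138 - 2) + 300)*(-238) - 148695 = (-140 + 300)*(-238) - 148695 = 160*(-238) - 148695 = -38080 - 148695 = -186775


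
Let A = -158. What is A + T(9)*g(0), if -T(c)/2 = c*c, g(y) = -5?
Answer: 652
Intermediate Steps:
T(c) = -2*c² (T(c) = -2*c*c = -2*c²)
A + T(9)*g(0) = -158 - 2*9²*(-5) = -158 - 2*81*(-5) = -158 - 162*(-5) = -158 + 810 = 652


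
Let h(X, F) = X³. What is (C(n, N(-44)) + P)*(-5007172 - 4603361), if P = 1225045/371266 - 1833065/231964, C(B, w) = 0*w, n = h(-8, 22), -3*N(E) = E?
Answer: 1904751764528664015/43060173212 ≈ 4.4235e+7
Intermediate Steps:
N(E) = -E/3
n = -512 (n = (-8)³ = -512)
C(B, w) = 0
P = -198194185955/43060173212 (P = 1225045*(1/371266) - 1833065*1/231964 = 1225045/371266 - 1833065/231964 = -198194185955/43060173212 ≈ -4.6027)
(C(n, N(-44)) + P)*(-5007172 - 4603361) = (0 - 198194185955/43060173212)*(-5007172 - 4603361) = -198194185955/43060173212*(-9610533) = 1904751764528664015/43060173212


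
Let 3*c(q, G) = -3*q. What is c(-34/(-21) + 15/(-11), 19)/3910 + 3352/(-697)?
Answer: -178094179/37031610 ≈ -4.8092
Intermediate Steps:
c(q, G) = -q (c(q, G) = (-3*q)/3 = -q)
c(-34/(-21) + 15/(-11), 19)/3910 + 3352/(-697) = -(-34/(-21) + 15/(-11))/3910 + 3352/(-697) = -(-34*(-1/21) + 15*(-1/11))*(1/3910) + 3352*(-1/697) = -(34/21 - 15/11)*(1/3910) - 3352/697 = -1*59/231*(1/3910) - 3352/697 = -59/231*1/3910 - 3352/697 = -59/903210 - 3352/697 = -178094179/37031610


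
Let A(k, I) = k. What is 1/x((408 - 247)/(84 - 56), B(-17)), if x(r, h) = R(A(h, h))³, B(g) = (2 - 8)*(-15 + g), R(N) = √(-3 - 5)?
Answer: I*√2/32 ≈ 0.044194*I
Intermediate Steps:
R(N) = 2*I*√2 (R(N) = √(-8) = 2*I*√2)
B(g) = 90 - 6*g (B(g) = -6*(-15 + g) = 90 - 6*g)
x(r, h) = -16*I*√2 (x(r, h) = (2*I*√2)³ = -16*I*√2)
1/x((408 - 247)/(84 - 56), B(-17)) = 1/(-16*I*√2) = I*√2/32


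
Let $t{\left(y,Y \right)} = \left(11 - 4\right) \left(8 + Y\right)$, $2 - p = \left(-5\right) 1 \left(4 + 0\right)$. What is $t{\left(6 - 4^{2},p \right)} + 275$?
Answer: $485$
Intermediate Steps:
$p = 22$ ($p = 2 - \left(-5\right) 1 \left(4 + 0\right) = 2 - \left(-5\right) 4 = 2 - -20 = 2 + 20 = 22$)
$t{\left(y,Y \right)} = 56 + 7 Y$ ($t{\left(y,Y \right)} = 7 \left(8 + Y\right) = 56 + 7 Y$)
$t{\left(6 - 4^{2},p \right)} + 275 = \left(56 + 7 \cdot 22\right) + 275 = \left(56 + 154\right) + 275 = 210 + 275 = 485$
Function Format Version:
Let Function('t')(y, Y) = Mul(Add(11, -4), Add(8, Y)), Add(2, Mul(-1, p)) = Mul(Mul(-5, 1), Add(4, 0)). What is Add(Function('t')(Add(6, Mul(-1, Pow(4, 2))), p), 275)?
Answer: 485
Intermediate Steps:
p = 22 (p = Add(2, Mul(-1, Mul(Mul(-5, 1), Add(4, 0)))) = Add(2, Mul(-1, Mul(-5, 4))) = Add(2, Mul(-1, -20)) = Add(2, 20) = 22)
Function('t')(y, Y) = Add(56, Mul(7, Y)) (Function('t')(y, Y) = Mul(7, Add(8, Y)) = Add(56, Mul(7, Y)))
Add(Function('t')(Add(6, Mul(-1, Pow(4, 2))), p), 275) = Add(Add(56, Mul(7, 22)), 275) = Add(Add(56, 154), 275) = Add(210, 275) = 485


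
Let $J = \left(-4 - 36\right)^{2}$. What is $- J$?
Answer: $-1600$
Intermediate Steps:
$J = 1600$ ($J = \left(-40\right)^{2} = 1600$)
$- J = \left(-1\right) 1600 = -1600$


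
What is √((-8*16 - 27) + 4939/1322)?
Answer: 3*I*√29373518/1322 ≈ 12.299*I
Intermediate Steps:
√((-8*16 - 27) + 4939/1322) = √((-128 - 27) + 4939*(1/1322)) = √(-155 + 4939/1322) = √(-199971/1322) = 3*I*√29373518/1322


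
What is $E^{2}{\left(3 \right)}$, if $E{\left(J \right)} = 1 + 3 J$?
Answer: $100$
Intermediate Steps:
$E^{2}{\left(3 \right)} = \left(1 + 3 \cdot 3\right)^{2} = \left(1 + 9\right)^{2} = 10^{2} = 100$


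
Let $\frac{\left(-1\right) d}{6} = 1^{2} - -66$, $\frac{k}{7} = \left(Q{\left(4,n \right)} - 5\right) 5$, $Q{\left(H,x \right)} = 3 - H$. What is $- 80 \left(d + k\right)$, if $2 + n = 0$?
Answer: $48960$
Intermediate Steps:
$n = -2$ ($n = -2 + 0 = -2$)
$k = -210$ ($k = 7 \left(\left(3 - 4\right) - 5\right) 5 = 7 \left(-1 - 5\right) 5 = 7 \left(\left(-6\right) 5\right) = 7 \left(-30\right) = -210$)
$d = -402$ ($d = - 6 \left(1^{2} - -66\right) = - 6 \left(1 + 66\right) = \left(-6\right) 67 = -402$)
$- 80 \left(d + k\right) = - 80 \left(-402 - 210\right) = \left(-80\right) \left(-612\right) = 48960$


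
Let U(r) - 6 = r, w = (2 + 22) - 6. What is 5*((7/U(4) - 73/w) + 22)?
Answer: 839/9 ≈ 93.222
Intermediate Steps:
w = 18 (w = 24 - 6 = 18)
U(r) = 6 + r
5*((7/U(4) - 73/w) + 22) = 5*((7/(6 + 4) - 73/18) + 22) = 5*((7/10 - 73*1/18) + 22) = 5*((7*(⅒) - 73/18) + 22) = 5*((7/10 - 73/18) + 22) = 5*(-151/45 + 22) = 5*(839/45) = 839/9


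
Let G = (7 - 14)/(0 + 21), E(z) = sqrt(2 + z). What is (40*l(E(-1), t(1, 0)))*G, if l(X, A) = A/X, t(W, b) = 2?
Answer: -80/3 ≈ -26.667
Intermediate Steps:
G = -1/3 (G = -7/21 = -7*1/21 = -1/3 ≈ -0.33333)
(40*l(E(-1), t(1, 0)))*G = (40*(2/(sqrt(2 - 1))))*(-1/3) = (40*(2/(sqrt(1))))*(-1/3) = (40*(2/1))*(-1/3) = (40*(2*1))*(-1/3) = (40*2)*(-1/3) = 80*(-1/3) = -80/3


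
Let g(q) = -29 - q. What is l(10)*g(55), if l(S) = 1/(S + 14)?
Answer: -7/2 ≈ -3.5000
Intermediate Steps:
l(S) = 1/(14 + S)
l(10)*g(55) = (-29 - 1*55)/(14 + 10) = (-29 - 55)/24 = (1/24)*(-84) = -7/2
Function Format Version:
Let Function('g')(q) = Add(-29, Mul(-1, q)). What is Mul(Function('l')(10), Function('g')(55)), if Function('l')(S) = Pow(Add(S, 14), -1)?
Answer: Rational(-7, 2) ≈ -3.5000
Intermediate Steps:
Function('l')(S) = Pow(Add(14, S), -1)
Mul(Function('l')(10), Function('g')(55)) = Mul(Pow(Add(14, 10), -1), Add(-29, Mul(-1, 55))) = Mul(Pow(24, -1), Add(-29, -55)) = Mul(Rational(1, 24), -84) = Rational(-7, 2)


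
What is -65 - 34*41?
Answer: -1459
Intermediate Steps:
-65 - 34*41 = -65 - 1394 = -1459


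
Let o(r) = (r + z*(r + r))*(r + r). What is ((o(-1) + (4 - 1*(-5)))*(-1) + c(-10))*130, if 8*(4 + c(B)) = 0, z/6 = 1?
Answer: -5070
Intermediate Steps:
z = 6 (z = 6*1 = 6)
c(B) = -4 (c(B) = -4 + (1/8)*0 = -4 + 0 = -4)
o(r) = 26*r**2 (o(r) = (r + 6*(r + r))*(r + r) = (r + 6*(2*r))*(2*r) = (r + 12*r)*(2*r) = (13*r)*(2*r) = 26*r**2)
((o(-1) + (4 - 1*(-5)))*(-1) + c(-10))*130 = ((26*(-1)**2 + (4 - 1*(-5)))*(-1) - 4)*130 = ((26*1 + (4 + 5))*(-1) - 4)*130 = ((26 + 9)*(-1) - 4)*130 = (35*(-1) - 4)*130 = (-35 - 4)*130 = -39*130 = -5070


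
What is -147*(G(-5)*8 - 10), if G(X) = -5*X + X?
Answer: -22050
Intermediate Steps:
G(X) = -4*X
-147*(G(-5)*8 - 10) = -147*(-4*(-5)*8 - 10) = -147*(20*8 - 10) = -147*(160 - 10) = -147*150 = -22050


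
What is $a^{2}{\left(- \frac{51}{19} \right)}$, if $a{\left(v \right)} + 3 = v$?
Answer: $\frac{11664}{361} \approx 32.31$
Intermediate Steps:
$a{\left(v \right)} = -3 + v$
$a^{2}{\left(- \frac{51}{19} \right)} = \left(-3 - \frac{51}{19}\right)^{2} = \left(- \frac{108}{19}\right)^{2} = \frac{11664}{361}$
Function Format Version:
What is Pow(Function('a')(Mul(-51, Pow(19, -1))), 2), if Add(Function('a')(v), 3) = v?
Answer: Rational(11664, 361) ≈ 32.310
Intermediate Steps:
Function('a')(v) = Add(-3, v)
Pow(Function('a')(Mul(-51, Pow(19, -1))), 2) = Pow(Add(-3, Mul(-51, Pow(19, -1))), 2) = Pow(Add(-3, Mul(-51, Rational(1, 19))), 2) = Pow(Add(-3, Rational(-51, 19)), 2) = Pow(Rational(-108, 19), 2) = Rational(11664, 361)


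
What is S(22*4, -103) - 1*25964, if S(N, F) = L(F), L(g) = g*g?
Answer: -15355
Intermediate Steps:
L(g) = g**2
S(N, F) = F**2
S(22*4, -103) - 1*25964 = (-103)**2 - 1*25964 = 10609 - 25964 = -15355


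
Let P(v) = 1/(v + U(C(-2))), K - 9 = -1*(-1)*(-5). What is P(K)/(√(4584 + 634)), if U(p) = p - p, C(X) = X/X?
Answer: √5218/20872 ≈ 0.0034609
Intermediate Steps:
C(X) = 1
U(p) = 0
K = 4 (K = 9 - 1*(-1)*(-5) = 9 + 1*(-5) = 9 - 5 = 4)
P(v) = 1/v (P(v) = 1/(v + 0) = 1/v)
P(K)/(√(4584 + 634)) = 1/(4*(√(4584 + 634))) = 1/(4*(√5218)) = (√5218/5218)/4 = √5218/20872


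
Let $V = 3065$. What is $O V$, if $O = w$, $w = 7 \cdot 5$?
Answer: $107275$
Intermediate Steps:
$w = 35$
$O = 35$
$O V = 35 \cdot 3065 = 107275$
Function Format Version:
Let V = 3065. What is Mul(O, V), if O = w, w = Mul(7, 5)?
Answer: 107275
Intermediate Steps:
w = 35
O = 35
Mul(O, V) = Mul(35, 3065) = 107275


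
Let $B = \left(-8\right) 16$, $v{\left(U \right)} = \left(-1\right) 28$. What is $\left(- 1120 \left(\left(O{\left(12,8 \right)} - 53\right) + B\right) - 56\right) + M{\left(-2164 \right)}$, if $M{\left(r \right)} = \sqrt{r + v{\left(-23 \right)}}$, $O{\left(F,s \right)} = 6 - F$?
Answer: $209384 + 4 i \sqrt{137} \approx 2.0938 \cdot 10^{5} + 46.819 i$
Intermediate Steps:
$v{\left(U \right)} = -28$
$M{\left(r \right)} = \sqrt{-28 + r}$ ($M{\left(r \right)} = \sqrt{r - 28} = \sqrt{-28 + r}$)
$B = -128$
$\left(- 1120 \left(\left(O{\left(12,8 \right)} - 53\right) + B\right) - 56\right) + M{\left(-2164 \right)} = \left(- 1120 \left(\left(\left(6 - 12\right) - 53\right) - 128\right) - 56\right) + \sqrt{-28 - 2164} = \left(- 1120 \left(\left(\left(6 - 12\right) - 53\right) - 128\right) - 56\right) + \sqrt{-2192} = \left(- 1120 \left(\left(-6 - 53\right) - 128\right) - 56\right) + 4 i \sqrt{137} = \left(- 1120 \left(-59 - 128\right) - 56\right) + 4 i \sqrt{137} = \left(\left(-1120\right) \left(-187\right) - 56\right) + 4 i \sqrt{137} = \left(209440 - 56\right) + 4 i \sqrt{137} = 209384 + 4 i \sqrt{137}$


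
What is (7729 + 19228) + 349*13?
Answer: 31494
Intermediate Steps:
(7729 + 19228) + 349*13 = 26957 + 4537 = 31494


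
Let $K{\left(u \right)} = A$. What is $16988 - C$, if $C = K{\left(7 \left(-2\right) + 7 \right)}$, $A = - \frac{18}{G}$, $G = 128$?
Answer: $\frac{1087241}{64} \approx 16988.0$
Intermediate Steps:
$A = - \frac{9}{64}$ ($A = - \frac{18}{128} = \left(-18\right) \frac{1}{128} = - \frac{9}{64} \approx -0.14063$)
$K{\left(u \right)} = - \frac{9}{64}$
$C = - \frac{9}{64} \approx -0.14063$
$16988 - C = 16988 - - \frac{9}{64} = 16988 + \frac{9}{64} = \frac{1087241}{64}$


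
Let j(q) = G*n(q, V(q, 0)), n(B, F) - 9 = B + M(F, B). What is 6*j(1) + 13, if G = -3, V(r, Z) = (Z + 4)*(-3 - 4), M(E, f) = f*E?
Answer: 337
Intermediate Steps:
M(E, f) = E*f
V(r, Z) = -28 - 7*Z (V(r, Z) = (4 + Z)*(-7) = -28 - 7*Z)
n(B, F) = 9 + B + B*F (n(B, F) = 9 + (B + F*B) = 9 + (B + B*F) = 9 + B + B*F)
j(q) = -27 + 81*q (j(q) = -3*(9 + q + q*(-28 - 7*0)) = -3*(9 + q + q*(-28 + 0)) = -3*(9 + q + q*(-28)) = -3*(9 + q - 28*q) = -3*(9 - 27*q) = -27 + 81*q)
6*j(1) + 13 = 6*(-27 + 81*1) + 13 = 6*(-27 + 81) + 13 = 6*54 + 13 = 324 + 13 = 337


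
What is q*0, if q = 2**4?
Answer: 0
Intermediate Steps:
q = 16
q*0 = 16*0 = 0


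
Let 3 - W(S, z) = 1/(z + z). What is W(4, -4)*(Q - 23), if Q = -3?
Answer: -325/4 ≈ -81.250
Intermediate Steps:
W(S, z) = 3 - 1/(2*z) (W(S, z) = 3 - 1/(z + z) = 3 - 1/(2*z))
W(4, -4)*(Q - 23) = (3 - 1/2/(-4))*(-3 - 23) = (3 - 1/2*(-1/4))*(-26) = (3 + 1/8)*(-26) = (25/8)*(-26) = -325/4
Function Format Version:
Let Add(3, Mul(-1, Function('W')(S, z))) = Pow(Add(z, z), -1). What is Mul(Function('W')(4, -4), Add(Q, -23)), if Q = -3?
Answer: Rational(-325, 4) ≈ -81.250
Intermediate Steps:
Function('W')(S, z) = Add(3, Mul(Rational(-1, 2), Pow(z, -1))) (Function('W')(S, z) = Add(3, Mul(-1, Pow(Add(z, z), -1))) = Add(3, Mul(-1, Pow(Mul(2, z), -1))) = Add(3, Mul(-1, Mul(Rational(1, 2), Pow(z, -1)))) = Add(3, Mul(Rational(-1, 2), Pow(z, -1))))
Mul(Function('W')(4, -4), Add(Q, -23)) = Mul(Add(3, Mul(Rational(-1, 2), Pow(-4, -1))), Add(-3, -23)) = Mul(Add(3, Mul(Rational(-1, 2), Rational(-1, 4))), -26) = Mul(Add(3, Rational(1, 8)), -26) = Mul(Rational(25, 8), -26) = Rational(-325, 4)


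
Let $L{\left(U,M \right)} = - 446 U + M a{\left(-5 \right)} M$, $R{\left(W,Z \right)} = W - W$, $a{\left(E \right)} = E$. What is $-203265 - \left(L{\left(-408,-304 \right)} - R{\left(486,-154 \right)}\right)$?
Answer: $76847$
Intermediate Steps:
$R{\left(W,Z \right)} = 0$
$L{\left(U,M \right)} = - 446 U - 5 M^{2}$ ($L{\left(U,M \right)} = - 446 U + M \left(-5\right) M = - 446 U + - 5 M M = - 446 U - 5 M^{2}$)
$-203265 - \left(L{\left(-408,-304 \right)} - R{\left(486,-154 \right)}\right) = -203265 - \left(\left(\left(-446\right) \left(-408\right) - 5 \left(-304\right)^{2}\right) - 0\right) = -203265 - \left(\left(181968 - 462080\right) + 0\right) = -203265 - \left(-280112 + 0\right) = -203265 - -280112 = -203265 + 280112 = 76847$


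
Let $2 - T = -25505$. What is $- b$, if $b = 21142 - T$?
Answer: $4365$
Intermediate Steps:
$T = 25507$ ($T = 2 - -25505 = 2 + 25505 = 25507$)
$b = -4365$ ($b = 21142 - 25507 = -4365$)
$- b = \left(-1\right) \left(-4365\right) = 4365$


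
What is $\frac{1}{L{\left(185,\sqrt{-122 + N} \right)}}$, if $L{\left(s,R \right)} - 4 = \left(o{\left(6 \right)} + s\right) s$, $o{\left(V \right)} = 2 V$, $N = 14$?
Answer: $\frac{1}{36449} \approx 2.7436 \cdot 10^{-5}$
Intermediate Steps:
$L{\left(s,R \right)} = 4 + s \left(12 + s\right)$ ($L{\left(s,R \right)} = 4 + \left(2 \cdot 6 + s\right) s = 4 + \left(12 + s\right) s = 4 + s \left(12 + s\right)$)
$\frac{1}{L{\left(185,\sqrt{-122 + N} \right)}} = \frac{1}{4 + 185^{2} + 12 \cdot 185} = \frac{1}{4 + 34225 + 2220} = \frac{1}{36449}$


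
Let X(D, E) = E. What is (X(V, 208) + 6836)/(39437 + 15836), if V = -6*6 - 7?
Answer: 7044/55273 ≈ 0.12744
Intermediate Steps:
V = -43 (V = -36 - 7 = -43)
(X(V, 208) + 6836)/(39437 + 15836) = (208 + 6836)/(39437 + 15836) = 7044/55273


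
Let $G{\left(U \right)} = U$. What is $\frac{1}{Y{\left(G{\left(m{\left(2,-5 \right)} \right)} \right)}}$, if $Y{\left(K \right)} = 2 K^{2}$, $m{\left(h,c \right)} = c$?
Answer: $\frac{1}{50} \approx 0.02$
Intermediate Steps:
$\frac{1}{Y{\left(G{\left(m{\left(2,-5 \right)} \right)} \right)}} = \frac{1}{2 \left(-5\right)^{2}} = \frac{1}{2 \cdot 25} = \frac{1}{50}$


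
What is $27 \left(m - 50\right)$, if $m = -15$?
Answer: $-1755$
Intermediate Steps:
$27 \left(m - 50\right) = 27 \left(-15 - 50\right) = 27 \left(-65\right) = -1755$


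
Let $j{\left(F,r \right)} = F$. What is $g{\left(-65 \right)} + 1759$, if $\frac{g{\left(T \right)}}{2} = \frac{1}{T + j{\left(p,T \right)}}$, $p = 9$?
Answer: $\frac{49251}{28} \approx 1759.0$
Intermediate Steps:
$g{\left(T \right)} = \frac{2}{9 + T}$ ($g{\left(T \right)} = \frac{2}{T + 9} = \frac{2}{9 + T}$)
$g{\left(-65 \right)} + 1759 = \frac{2}{9 - 65} + 1759 = \frac{2}{-56} + 1759 = 2 \left(- \frac{1}{56}\right) + 1759 = - \frac{1}{28} + 1759 = \frac{49251}{28}$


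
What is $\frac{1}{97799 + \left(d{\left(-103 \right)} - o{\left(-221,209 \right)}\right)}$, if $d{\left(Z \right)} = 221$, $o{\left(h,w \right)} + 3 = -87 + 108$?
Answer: $\frac{1}{98002} \approx 1.0204 \cdot 10^{-5}$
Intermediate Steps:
$o{\left(h,w \right)} = 18$ ($o{\left(h,w \right)} = -3 + \left(-87 + 108\right) = -3 + 21 = 18$)
$\frac{1}{97799 + \left(d{\left(-103 \right)} - o{\left(-221,209 \right)}\right)} = \frac{1}{97799 + \left(221 - 18\right)} = \frac{1}{97799 + 203} = \frac{1}{98002}$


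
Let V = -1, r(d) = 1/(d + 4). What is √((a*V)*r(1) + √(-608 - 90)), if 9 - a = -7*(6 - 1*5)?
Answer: √(-80 + 25*I*√698)/5 ≈ 3.4215 + 3.8609*I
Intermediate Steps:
r(d) = 1/(4 + d)
a = 16 (a = 9 - (-7)*(6 - 1*5) = 9 - (-7)*(6 - 5) = 9 - (-7) = 9 - 1*(-7) = 9 + 7 = 16)
√((a*V)*r(1) + √(-608 - 90)) = √((16*(-1))/(4 + 1) + √(-608 - 90)) = √(-16/5 + √(-698)) = √(-16*⅕ + I*√698) = √(-16/5 + I*√698)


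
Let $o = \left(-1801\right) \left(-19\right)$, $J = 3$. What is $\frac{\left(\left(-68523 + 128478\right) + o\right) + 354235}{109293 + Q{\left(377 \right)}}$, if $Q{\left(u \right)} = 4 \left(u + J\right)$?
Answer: $\frac{448409}{110813} \approx 4.0465$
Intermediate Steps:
$o = 34219$
$Q{\left(u \right)} = 12 + 4 u$ ($Q{\left(u \right)} = 4 \left(u + 3\right) = 4 \left(3 + u\right) = 12 + 4 u$)
$\frac{\left(\left(-68523 + 128478\right) + o\right) + 354235}{109293 + Q{\left(377 \right)}} = \frac{\left(\left(-68523 + 128478\right) + 34219\right) + 354235}{109293 + \left(12 + 4 \cdot 377\right)} = \frac{\left(59955 + 34219\right) + 354235}{109293 + \left(12 + 1508\right)} = \frac{94174 + 354235}{109293 + 1520} = \frac{448409}{110813}$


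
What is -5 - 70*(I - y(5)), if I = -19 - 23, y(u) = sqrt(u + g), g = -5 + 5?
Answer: 2935 + 70*sqrt(5) ≈ 3091.5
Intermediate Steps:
g = 0
y(u) = sqrt(u) (y(u) = sqrt(u + 0) = sqrt(u))
I = -42
-5 - 70*(I - y(5)) = -5 - 70*(-42 - sqrt(5)) = -5 + (2940 + 70*sqrt(5)) = 2935 + 70*sqrt(5)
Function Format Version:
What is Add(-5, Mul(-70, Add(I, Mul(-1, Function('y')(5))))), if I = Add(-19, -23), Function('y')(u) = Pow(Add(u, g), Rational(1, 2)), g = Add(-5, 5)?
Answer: Add(2935, Mul(70, Pow(5, Rational(1, 2)))) ≈ 3091.5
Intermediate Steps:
g = 0
Function('y')(u) = Pow(u, Rational(1, 2)) (Function('y')(u) = Pow(Add(u, 0), Rational(1, 2)) = Pow(u, Rational(1, 2)))
I = -42
Add(-5, Mul(-70, Add(I, Mul(-1, Function('y')(5))))) = Add(-5, Mul(-70, Add(-42, Mul(-1, Pow(5, Rational(1, 2)))))) = Add(-5, Add(2940, Mul(70, Pow(5, Rational(1, 2))))) = Add(2935, Mul(70, Pow(5, Rational(1, 2))))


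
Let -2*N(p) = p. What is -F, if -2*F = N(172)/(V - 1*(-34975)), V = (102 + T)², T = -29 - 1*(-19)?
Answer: -43/43439 ≈ -0.00098989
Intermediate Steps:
T = -10 (T = -29 + 19 = -10)
N(p) = -p/2
V = 8464 (V = (102 - 10)² = 92² = 8464)
F = 43/43439 (F = -(-½*172)/(2*(8464 - 1*(-34975))) = -(-43)/(8464 + 34975) = -(-43)/43439 = -½*(-86/43439) = 43/43439 ≈ 0.00098989)
-F = -1*43/43439 = -43/43439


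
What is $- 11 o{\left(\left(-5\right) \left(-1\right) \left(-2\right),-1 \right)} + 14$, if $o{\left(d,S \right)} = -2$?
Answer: $36$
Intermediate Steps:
$- 11 o{\left(\left(-5\right) \left(-1\right) \left(-2\right),-1 \right)} + 14 = \left(-11\right) \left(-2\right) + 14 = 22 + 14 = 36$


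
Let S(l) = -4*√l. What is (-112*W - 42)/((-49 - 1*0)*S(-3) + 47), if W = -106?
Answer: 556010/117457 - 2318680*I*√3/117457 ≈ 4.7337 - 34.192*I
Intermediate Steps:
(-112*W - 42)/((-49 - 1*0)*S(-3) + 47) = (-112*(-106) - 42)/((-49 - 1*0)*(-4*I*√3) + 47) = (11872 - 42)/((-49 + 0)*(-4*I*√3) + 47) = 11830/(-(-196)*I*√3 + 47) = 11830/(196*I*√3 + 47) = 11830/(47 + 196*I*√3)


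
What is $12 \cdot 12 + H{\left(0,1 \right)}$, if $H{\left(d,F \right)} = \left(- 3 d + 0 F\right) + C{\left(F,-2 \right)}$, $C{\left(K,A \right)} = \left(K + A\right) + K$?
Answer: $144$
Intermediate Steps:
$C{\left(K,A \right)} = A + 2 K$ ($C{\left(K,A \right)} = \left(A + K\right) + K = A + 2 K$)
$H{\left(d,F \right)} = -2 - 3 d + 2 F$ ($H{\left(d,F \right)} = \left(- 3 d + 0 F\right) + \left(-2 + 2 F\right) = \left(- 3 d + 0\right) + \left(-2 + 2 F\right) = - 3 d + \left(-2 + 2 F\right) = -2 - 3 d + 2 F$)
$12 \cdot 12 + H{\left(0,1 \right)} = 12 \cdot 12 - 0 = 144 + \left(-2 + 0 + 2\right) = 144 + 0 = 144$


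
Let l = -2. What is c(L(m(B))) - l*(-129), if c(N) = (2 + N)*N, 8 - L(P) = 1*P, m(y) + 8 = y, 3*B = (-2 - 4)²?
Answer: -234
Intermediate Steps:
B = 12 (B = (-2 - 4)²/3 = (⅓)*(-6)² = (⅓)*36 = 12)
m(y) = -8 + y
L(P) = 8 - P
c(N) = N*(2 + N)
c(L(m(B))) - l*(-129) = (8 - (-8 + 12))*(2 + (8 - (-8 + 12))) - (-2)*(-129) = (8 - 1*4)*(2 + (8 - 1*4)) - 1*258 = (8 - 4)*(2 + (8 - 4)) - 258 = 4*(2 + 4) - 258 = 4*6 - 258 = 24 - 258 = -234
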